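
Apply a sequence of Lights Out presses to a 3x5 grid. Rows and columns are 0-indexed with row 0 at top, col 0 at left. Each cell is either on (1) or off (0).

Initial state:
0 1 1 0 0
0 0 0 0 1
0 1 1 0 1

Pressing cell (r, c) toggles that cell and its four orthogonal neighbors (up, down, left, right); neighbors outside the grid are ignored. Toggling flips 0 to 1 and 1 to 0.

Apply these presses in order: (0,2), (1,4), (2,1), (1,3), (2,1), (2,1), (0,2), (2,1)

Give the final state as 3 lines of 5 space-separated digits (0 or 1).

Answer: 0 1 1 1 1
0 0 1 0 1
0 1 1 1 0

Derivation:
After press 1 at (0,2):
0 0 0 1 0
0 0 1 0 1
0 1 1 0 1

After press 2 at (1,4):
0 0 0 1 1
0 0 1 1 0
0 1 1 0 0

After press 3 at (2,1):
0 0 0 1 1
0 1 1 1 0
1 0 0 0 0

After press 4 at (1,3):
0 0 0 0 1
0 1 0 0 1
1 0 0 1 0

After press 5 at (2,1):
0 0 0 0 1
0 0 0 0 1
0 1 1 1 0

After press 6 at (2,1):
0 0 0 0 1
0 1 0 0 1
1 0 0 1 0

After press 7 at (0,2):
0 1 1 1 1
0 1 1 0 1
1 0 0 1 0

After press 8 at (2,1):
0 1 1 1 1
0 0 1 0 1
0 1 1 1 0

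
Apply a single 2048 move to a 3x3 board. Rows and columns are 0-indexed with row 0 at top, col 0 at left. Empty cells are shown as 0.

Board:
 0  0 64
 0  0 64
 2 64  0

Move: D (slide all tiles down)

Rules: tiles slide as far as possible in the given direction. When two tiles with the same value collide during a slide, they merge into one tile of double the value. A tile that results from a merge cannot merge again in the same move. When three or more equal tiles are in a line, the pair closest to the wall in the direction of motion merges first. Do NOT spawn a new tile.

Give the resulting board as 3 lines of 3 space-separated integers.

Answer:   0   0   0
  0   0   0
  2  64 128

Derivation:
Slide down:
col 0: [0, 0, 2] -> [0, 0, 2]
col 1: [0, 0, 64] -> [0, 0, 64]
col 2: [64, 64, 0] -> [0, 0, 128]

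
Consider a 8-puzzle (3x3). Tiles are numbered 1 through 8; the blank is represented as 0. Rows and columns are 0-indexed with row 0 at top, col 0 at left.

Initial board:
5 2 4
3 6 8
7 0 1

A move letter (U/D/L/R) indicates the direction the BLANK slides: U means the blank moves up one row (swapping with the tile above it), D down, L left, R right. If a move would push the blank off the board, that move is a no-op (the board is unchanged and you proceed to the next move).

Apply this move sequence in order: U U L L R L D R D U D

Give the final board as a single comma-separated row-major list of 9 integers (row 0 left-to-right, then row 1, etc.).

Answer: 3, 5, 4, 2, 6, 8, 7, 0, 1

Derivation:
After move 1 (U):
5 2 4
3 0 8
7 6 1

After move 2 (U):
5 0 4
3 2 8
7 6 1

After move 3 (L):
0 5 4
3 2 8
7 6 1

After move 4 (L):
0 5 4
3 2 8
7 6 1

After move 5 (R):
5 0 4
3 2 8
7 6 1

After move 6 (L):
0 5 4
3 2 8
7 6 1

After move 7 (D):
3 5 4
0 2 8
7 6 1

After move 8 (R):
3 5 4
2 0 8
7 6 1

After move 9 (D):
3 5 4
2 6 8
7 0 1

After move 10 (U):
3 5 4
2 0 8
7 6 1

After move 11 (D):
3 5 4
2 6 8
7 0 1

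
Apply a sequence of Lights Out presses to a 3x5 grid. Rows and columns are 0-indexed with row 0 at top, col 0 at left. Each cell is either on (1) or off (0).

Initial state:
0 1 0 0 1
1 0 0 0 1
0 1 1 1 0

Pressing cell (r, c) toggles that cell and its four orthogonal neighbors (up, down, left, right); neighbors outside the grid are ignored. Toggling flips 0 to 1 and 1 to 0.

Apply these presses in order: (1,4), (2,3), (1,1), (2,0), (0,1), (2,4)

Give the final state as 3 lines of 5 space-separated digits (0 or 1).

After press 1 at (1,4):
0 1 0 0 0
1 0 0 1 0
0 1 1 1 1

After press 2 at (2,3):
0 1 0 0 0
1 0 0 0 0
0 1 0 0 0

After press 3 at (1,1):
0 0 0 0 0
0 1 1 0 0
0 0 0 0 0

After press 4 at (2,0):
0 0 0 0 0
1 1 1 0 0
1 1 0 0 0

After press 5 at (0,1):
1 1 1 0 0
1 0 1 0 0
1 1 0 0 0

After press 6 at (2,4):
1 1 1 0 0
1 0 1 0 1
1 1 0 1 1

Answer: 1 1 1 0 0
1 0 1 0 1
1 1 0 1 1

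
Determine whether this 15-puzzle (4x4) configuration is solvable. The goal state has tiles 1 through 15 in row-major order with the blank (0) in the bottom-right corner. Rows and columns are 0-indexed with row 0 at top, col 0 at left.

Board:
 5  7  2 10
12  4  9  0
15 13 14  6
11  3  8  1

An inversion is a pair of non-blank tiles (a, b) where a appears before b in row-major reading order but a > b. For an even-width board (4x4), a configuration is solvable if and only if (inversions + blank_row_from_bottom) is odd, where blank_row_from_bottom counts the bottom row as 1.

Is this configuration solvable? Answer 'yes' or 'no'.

Answer: no

Derivation:
Inversions: 53
Blank is in row 1 (0-indexed from top), which is row 3 counting from the bottom (bottom = 1).
53 + 3 = 56, which is even, so the puzzle is not solvable.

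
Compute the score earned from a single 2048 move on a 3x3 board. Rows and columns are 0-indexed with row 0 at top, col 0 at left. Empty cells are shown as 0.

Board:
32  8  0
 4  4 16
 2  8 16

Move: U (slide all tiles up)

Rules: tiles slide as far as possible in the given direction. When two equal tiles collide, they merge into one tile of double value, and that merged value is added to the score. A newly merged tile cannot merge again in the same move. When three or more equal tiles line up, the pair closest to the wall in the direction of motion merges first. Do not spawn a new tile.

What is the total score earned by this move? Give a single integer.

Slide up:
col 0: [32, 4, 2] -> [32, 4, 2]  score +0 (running 0)
col 1: [8, 4, 8] -> [8, 4, 8]  score +0 (running 0)
col 2: [0, 16, 16] -> [32, 0, 0]  score +32 (running 32)
Board after move:
32  8 32
 4  4  0
 2  8  0

Answer: 32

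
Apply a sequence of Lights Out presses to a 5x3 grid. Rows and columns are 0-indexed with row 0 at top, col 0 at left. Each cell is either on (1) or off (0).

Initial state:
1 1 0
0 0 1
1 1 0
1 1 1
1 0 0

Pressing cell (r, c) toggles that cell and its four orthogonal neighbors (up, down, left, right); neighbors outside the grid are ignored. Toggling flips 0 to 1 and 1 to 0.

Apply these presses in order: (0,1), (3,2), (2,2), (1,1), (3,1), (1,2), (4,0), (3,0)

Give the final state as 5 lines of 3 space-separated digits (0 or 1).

Answer: 0 1 0
1 1 0
0 0 1
0 0 0
1 0 1

Derivation:
After press 1 at (0,1):
0 0 1
0 1 1
1 1 0
1 1 1
1 0 0

After press 2 at (3,2):
0 0 1
0 1 1
1 1 1
1 0 0
1 0 1

After press 3 at (2,2):
0 0 1
0 1 0
1 0 0
1 0 1
1 0 1

After press 4 at (1,1):
0 1 1
1 0 1
1 1 0
1 0 1
1 0 1

After press 5 at (3,1):
0 1 1
1 0 1
1 0 0
0 1 0
1 1 1

After press 6 at (1,2):
0 1 0
1 1 0
1 0 1
0 1 0
1 1 1

After press 7 at (4,0):
0 1 0
1 1 0
1 0 1
1 1 0
0 0 1

After press 8 at (3,0):
0 1 0
1 1 0
0 0 1
0 0 0
1 0 1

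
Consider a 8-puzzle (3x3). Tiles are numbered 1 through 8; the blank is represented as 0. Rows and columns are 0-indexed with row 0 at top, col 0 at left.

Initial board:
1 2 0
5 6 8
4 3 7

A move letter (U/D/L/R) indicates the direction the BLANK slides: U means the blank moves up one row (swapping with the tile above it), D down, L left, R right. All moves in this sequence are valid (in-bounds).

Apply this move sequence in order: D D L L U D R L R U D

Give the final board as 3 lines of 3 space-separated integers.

Answer: 1 2 8
5 6 7
4 0 3

Derivation:
After move 1 (D):
1 2 8
5 6 0
4 3 7

After move 2 (D):
1 2 8
5 6 7
4 3 0

After move 3 (L):
1 2 8
5 6 7
4 0 3

After move 4 (L):
1 2 8
5 6 7
0 4 3

After move 5 (U):
1 2 8
0 6 7
5 4 3

After move 6 (D):
1 2 8
5 6 7
0 4 3

After move 7 (R):
1 2 8
5 6 7
4 0 3

After move 8 (L):
1 2 8
5 6 7
0 4 3

After move 9 (R):
1 2 8
5 6 7
4 0 3

After move 10 (U):
1 2 8
5 0 7
4 6 3

After move 11 (D):
1 2 8
5 6 7
4 0 3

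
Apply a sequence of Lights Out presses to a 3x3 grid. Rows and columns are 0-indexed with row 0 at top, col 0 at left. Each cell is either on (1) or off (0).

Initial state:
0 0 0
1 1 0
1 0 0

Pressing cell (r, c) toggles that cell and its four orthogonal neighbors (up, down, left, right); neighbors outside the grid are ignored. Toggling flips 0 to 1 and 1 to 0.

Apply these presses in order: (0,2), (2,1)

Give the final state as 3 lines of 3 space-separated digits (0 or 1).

After press 1 at (0,2):
0 1 1
1 1 1
1 0 0

After press 2 at (2,1):
0 1 1
1 0 1
0 1 1

Answer: 0 1 1
1 0 1
0 1 1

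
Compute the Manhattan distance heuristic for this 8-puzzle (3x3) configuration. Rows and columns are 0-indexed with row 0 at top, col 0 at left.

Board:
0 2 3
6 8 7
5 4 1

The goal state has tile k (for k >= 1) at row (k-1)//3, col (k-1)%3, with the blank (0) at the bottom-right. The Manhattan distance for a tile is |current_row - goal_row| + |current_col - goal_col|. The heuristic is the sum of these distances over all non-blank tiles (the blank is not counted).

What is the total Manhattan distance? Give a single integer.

Answer: 14

Derivation:
Tile 2: (0,1)->(0,1) = 0
Tile 3: (0,2)->(0,2) = 0
Tile 6: (1,0)->(1,2) = 2
Tile 8: (1,1)->(2,1) = 1
Tile 7: (1,2)->(2,0) = 3
Tile 5: (2,0)->(1,1) = 2
Tile 4: (2,1)->(1,0) = 2
Tile 1: (2,2)->(0,0) = 4
Sum: 0 + 0 + 2 + 1 + 3 + 2 + 2 + 4 = 14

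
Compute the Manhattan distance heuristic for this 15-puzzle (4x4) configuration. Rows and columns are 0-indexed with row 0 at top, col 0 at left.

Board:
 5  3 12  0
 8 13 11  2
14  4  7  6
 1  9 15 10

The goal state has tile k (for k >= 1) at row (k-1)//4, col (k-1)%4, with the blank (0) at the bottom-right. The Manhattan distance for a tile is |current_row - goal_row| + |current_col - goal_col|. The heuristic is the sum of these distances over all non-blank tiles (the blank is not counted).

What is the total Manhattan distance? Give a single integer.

Tile 5: (0,0)->(1,0) = 1
Tile 3: (0,1)->(0,2) = 1
Tile 12: (0,2)->(2,3) = 3
Tile 8: (1,0)->(1,3) = 3
Tile 13: (1,1)->(3,0) = 3
Tile 11: (1,2)->(2,2) = 1
Tile 2: (1,3)->(0,1) = 3
Tile 14: (2,0)->(3,1) = 2
Tile 4: (2,1)->(0,3) = 4
Tile 7: (2,2)->(1,2) = 1
Tile 6: (2,3)->(1,1) = 3
Tile 1: (3,0)->(0,0) = 3
Tile 9: (3,1)->(2,0) = 2
Tile 15: (3,2)->(3,2) = 0
Tile 10: (3,3)->(2,1) = 3
Sum: 1 + 1 + 3 + 3 + 3 + 1 + 3 + 2 + 4 + 1 + 3 + 3 + 2 + 0 + 3 = 33

Answer: 33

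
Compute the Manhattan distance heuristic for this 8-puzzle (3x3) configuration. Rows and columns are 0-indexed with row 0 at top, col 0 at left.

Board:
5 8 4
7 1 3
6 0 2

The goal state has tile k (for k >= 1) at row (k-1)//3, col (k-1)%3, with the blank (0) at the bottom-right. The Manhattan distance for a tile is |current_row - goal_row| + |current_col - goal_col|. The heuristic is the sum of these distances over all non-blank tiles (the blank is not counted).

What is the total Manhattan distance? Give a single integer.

Answer: 17

Derivation:
Tile 5: (0,0)->(1,1) = 2
Tile 8: (0,1)->(2,1) = 2
Tile 4: (0,2)->(1,0) = 3
Tile 7: (1,0)->(2,0) = 1
Tile 1: (1,1)->(0,0) = 2
Tile 3: (1,2)->(0,2) = 1
Tile 6: (2,0)->(1,2) = 3
Tile 2: (2,2)->(0,1) = 3
Sum: 2 + 2 + 3 + 1 + 2 + 1 + 3 + 3 = 17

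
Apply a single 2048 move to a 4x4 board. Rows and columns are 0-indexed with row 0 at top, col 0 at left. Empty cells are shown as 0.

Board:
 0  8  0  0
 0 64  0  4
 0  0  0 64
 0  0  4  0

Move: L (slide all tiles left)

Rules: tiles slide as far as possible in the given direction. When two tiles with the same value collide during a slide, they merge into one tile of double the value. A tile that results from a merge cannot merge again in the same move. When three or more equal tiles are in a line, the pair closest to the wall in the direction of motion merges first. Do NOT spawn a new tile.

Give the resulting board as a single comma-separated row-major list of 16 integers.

Slide left:
row 0: [0, 8, 0, 0] -> [8, 0, 0, 0]
row 1: [0, 64, 0, 4] -> [64, 4, 0, 0]
row 2: [0, 0, 0, 64] -> [64, 0, 0, 0]
row 3: [0, 0, 4, 0] -> [4, 0, 0, 0]

Answer: 8, 0, 0, 0, 64, 4, 0, 0, 64, 0, 0, 0, 4, 0, 0, 0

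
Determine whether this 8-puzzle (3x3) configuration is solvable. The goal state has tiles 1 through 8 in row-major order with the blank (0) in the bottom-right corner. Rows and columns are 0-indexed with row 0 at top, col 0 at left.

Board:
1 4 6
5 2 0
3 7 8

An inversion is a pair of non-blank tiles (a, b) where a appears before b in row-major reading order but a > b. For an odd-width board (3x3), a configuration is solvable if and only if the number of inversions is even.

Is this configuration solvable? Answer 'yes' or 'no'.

Inversions (pairs i<j in row-major order where tile[i] > tile[j] > 0): 7
7 is odd, so the puzzle is not solvable.

Answer: no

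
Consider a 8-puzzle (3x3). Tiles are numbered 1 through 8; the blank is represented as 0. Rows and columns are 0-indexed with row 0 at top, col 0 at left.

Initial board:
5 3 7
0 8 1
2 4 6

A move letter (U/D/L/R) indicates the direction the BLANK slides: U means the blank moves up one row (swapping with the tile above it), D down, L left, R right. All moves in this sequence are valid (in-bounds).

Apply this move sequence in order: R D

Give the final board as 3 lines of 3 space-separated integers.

Answer: 5 3 7
8 4 1
2 0 6

Derivation:
After move 1 (R):
5 3 7
8 0 1
2 4 6

After move 2 (D):
5 3 7
8 4 1
2 0 6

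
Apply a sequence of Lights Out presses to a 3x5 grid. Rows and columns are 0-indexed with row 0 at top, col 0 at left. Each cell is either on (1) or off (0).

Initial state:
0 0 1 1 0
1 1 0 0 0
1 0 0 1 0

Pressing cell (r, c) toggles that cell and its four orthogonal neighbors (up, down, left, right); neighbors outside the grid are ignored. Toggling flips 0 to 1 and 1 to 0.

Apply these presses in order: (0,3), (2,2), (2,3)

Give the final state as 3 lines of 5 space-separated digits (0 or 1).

Answer: 0 0 0 0 1
1 1 1 0 0
1 1 0 1 1

Derivation:
After press 1 at (0,3):
0 0 0 0 1
1 1 0 1 0
1 0 0 1 0

After press 2 at (2,2):
0 0 0 0 1
1 1 1 1 0
1 1 1 0 0

After press 3 at (2,3):
0 0 0 0 1
1 1 1 0 0
1 1 0 1 1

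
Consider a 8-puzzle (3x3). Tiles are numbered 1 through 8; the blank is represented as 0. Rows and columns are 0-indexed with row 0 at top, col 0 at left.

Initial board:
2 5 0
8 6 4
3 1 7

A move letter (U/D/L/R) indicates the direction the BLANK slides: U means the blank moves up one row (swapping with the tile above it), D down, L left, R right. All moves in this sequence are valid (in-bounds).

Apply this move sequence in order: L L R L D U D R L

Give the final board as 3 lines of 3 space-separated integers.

Answer: 8 2 5
0 6 4
3 1 7

Derivation:
After move 1 (L):
2 0 5
8 6 4
3 1 7

After move 2 (L):
0 2 5
8 6 4
3 1 7

After move 3 (R):
2 0 5
8 6 4
3 1 7

After move 4 (L):
0 2 5
8 6 4
3 1 7

After move 5 (D):
8 2 5
0 6 4
3 1 7

After move 6 (U):
0 2 5
8 6 4
3 1 7

After move 7 (D):
8 2 5
0 6 4
3 1 7

After move 8 (R):
8 2 5
6 0 4
3 1 7

After move 9 (L):
8 2 5
0 6 4
3 1 7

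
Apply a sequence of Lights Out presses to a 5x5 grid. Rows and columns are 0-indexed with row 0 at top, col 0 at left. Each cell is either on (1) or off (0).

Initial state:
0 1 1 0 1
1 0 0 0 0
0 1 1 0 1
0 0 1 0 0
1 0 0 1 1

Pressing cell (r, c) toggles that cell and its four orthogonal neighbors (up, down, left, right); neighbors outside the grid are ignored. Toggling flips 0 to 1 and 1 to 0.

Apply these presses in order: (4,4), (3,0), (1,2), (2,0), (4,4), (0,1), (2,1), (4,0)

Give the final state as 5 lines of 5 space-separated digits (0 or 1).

After press 1 at (4,4):
0 1 1 0 1
1 0 0 0 0
0 1 1 0 1
0 0 1 0 1
1 0 0 0 0

After press 2 at (3,0):
0 1 1 0 1
1 0 0 0 0
1 1 1 0 1
1 1 1 0 1
0 0 0 0 0

After press 3 at (1,2):
0 1 0 0 1
1 1 1 1 0
1 1 0 0 1
1 1 1 0 1
0 0 0 0 0

After press 4 at (2,0):
0 1 0 0 1
0 1 1 1 0
0 0 0 0 1
0 1 1 0 1
0 0 0 0 0

After press 5 at (4,4):
0 1 0 0 1
0 1 1 1 0
0 0 0 0 1
0 1 1 0 0
0 0 0 1 1

After press 6 at (0,1):
1 0 1 0 1
0 0 1 1 0
0 0 0 0 1
0 1 1 0 0
0 0 0 1 1

After press 7 at (2,1):
1 0 1 0 1
0 1 1 1 0
1 1 1 0 1
0 0 1 0 0
0 0 0 1 1

After press 8 at (4,0):
1 0 1 0 1
0 1 1 1 0
1 1 1 0 1
1 0 1 0 0
1 1 0 1 1

Answer: 1 0 1 0 1
0 1 1 1 0
1 1 1 0 1
1 0 1 0 0
1 1 0 1 1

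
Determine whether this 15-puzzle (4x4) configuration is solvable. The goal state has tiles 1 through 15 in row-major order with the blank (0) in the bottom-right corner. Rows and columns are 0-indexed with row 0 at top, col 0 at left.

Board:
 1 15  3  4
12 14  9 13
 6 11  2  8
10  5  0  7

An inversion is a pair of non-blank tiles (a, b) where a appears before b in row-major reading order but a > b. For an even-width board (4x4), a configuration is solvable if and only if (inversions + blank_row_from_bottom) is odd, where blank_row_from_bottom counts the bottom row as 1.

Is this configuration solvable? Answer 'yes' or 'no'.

Inversions: 55
Blank is in row 3 (0-indexed from top), which is row 1 counting from the bottom (bottom = 1).
55 + 1 = 56, which is even, so the puzzle is not solvable.

Answer: no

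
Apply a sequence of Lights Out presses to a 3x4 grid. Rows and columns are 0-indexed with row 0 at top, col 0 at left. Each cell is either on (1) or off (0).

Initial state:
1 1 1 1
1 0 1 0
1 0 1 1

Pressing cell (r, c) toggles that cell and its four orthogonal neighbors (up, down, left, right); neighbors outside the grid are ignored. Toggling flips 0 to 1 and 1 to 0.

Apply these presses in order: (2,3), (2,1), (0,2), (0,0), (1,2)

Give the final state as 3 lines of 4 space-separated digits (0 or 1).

After press 1 at (2,3):
1 1 1 1
1 0 1 1
1 0 0 0

After press 2 at (2,1):
1 1 1 1
1 1 1 1
0 1 1 0

After press 3 at (0,2):
1 0 0 0
1 1 0 1
0 1 1 0

After press 4 at (0,0):
0 1 0 0
0 1 0 1
0 1 1 0

After press 5 at (1,2):
0 1 1 0
0 0 1 0
0 1 0 0

Answer: 0 1 1 0
0 0 1 0
0 1 0 0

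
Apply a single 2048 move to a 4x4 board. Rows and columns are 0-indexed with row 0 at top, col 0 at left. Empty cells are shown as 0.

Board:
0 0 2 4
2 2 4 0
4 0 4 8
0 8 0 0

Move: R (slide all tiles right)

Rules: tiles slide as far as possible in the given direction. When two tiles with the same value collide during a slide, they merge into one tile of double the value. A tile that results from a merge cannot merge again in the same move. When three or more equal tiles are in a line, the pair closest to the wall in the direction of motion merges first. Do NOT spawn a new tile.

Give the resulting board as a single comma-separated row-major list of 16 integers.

Answer: 0, 0, 2, 4, 0, 0, 4, 4, 0, 0, 8, 8, 0, 0, 0, 8

Derivation:
Slide right:
row 0: [0, 0, 2, 4] -> [0, 0, 2, 4]
row 1: [2, 2, 4, 0] -> [0, 0, 4, 4]
row 2: [4, 0, 4, 8] -> [0, 0, 8, 8]
row 3: [0, 8, 0, 0] -> [0, 0, 0, 8]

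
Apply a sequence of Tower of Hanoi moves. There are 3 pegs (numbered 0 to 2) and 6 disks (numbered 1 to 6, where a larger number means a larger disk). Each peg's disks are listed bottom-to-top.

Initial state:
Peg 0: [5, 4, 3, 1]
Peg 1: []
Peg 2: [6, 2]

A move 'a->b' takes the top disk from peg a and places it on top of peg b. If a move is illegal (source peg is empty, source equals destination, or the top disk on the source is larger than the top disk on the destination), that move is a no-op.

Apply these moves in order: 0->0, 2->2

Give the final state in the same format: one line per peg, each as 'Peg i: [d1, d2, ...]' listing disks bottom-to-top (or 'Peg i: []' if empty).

Answer: Peg 0: [5, 4, 3, 1]
Peg 1: []
Peg 2: [6, 2]

Derivation:
After move 1 (0->0):
Peg 0: [5, 4, 3, 1]
Peg 1: []
Peg 2: [6, 2]

After move 2 (2->2):
Peg 0: [5, 4, 3, 1]
Peg 1: []
Peg 2: [6, 2]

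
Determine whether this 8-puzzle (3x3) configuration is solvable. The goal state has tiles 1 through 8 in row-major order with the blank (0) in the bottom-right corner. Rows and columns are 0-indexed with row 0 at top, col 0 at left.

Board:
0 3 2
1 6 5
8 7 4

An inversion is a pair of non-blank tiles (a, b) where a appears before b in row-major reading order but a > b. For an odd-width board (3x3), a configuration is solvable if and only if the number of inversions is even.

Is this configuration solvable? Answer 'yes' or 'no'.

Answer: no

Derivation:
Inversions (pairs i<j in row-major order where tile[i] > tile[j] > 0): 9
9 is odd, so the puzzle is not solvable.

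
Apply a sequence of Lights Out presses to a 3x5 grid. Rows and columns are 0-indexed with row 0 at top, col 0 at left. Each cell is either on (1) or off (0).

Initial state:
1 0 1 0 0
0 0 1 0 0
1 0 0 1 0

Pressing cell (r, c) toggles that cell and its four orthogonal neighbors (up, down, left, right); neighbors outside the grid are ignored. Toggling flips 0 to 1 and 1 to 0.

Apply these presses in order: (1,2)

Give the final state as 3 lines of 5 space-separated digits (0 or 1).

After press 1 at (1,2):
1 0 0 0 0
0 1 0 1 0
1 0 1 1 0

Answer: 1 0 0 0 0
0 1 0 1 0
1 0 1 1 0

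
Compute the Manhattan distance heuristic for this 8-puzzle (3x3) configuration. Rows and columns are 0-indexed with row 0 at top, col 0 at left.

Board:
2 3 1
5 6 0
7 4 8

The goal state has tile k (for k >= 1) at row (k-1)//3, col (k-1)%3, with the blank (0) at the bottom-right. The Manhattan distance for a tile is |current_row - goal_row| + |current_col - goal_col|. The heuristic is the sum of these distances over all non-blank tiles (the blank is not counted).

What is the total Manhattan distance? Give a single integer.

Tile 2: (0,0)->(0,1) = 1
Tile 3: (0,1)->(0,2) = 1
Tile 1: (0,2)->(0,0) = 2
Tile 5: (1,0)->(1,1) = 1
Tile 6: (1,1)->(1,2) = 1
Tile 7: (2,0)->(2,0) = 0
Tile 4: (2,1)->(1,0) = 2
Tile 8: (2,2)->(2,1) = 1
Sum: 1 + 1 + 2 + 1 + 1 + 0 + 2 + 1 = 9

Answer: 9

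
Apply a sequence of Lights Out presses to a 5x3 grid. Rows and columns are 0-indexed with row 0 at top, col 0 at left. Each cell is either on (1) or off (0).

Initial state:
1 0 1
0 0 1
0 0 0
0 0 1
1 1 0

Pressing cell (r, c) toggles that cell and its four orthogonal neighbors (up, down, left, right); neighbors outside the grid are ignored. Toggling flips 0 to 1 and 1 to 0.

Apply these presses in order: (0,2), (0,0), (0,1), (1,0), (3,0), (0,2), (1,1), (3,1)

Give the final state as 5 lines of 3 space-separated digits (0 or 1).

Answer: 0 1 0
1 1 0
0 0 0
0 0 0
0 0 0

Derivation:
After press 1 at (0,2):
1 1 0
0 0 0
0 0 0
0 0 1
1 1 0

After press 2 at (0,0):
0 0 0
1 0 0
0 0 0
0 0 1
1 1 0

After press 3 at (0,1):
1 1 1
1 1 0
0 0 0
0 0 1
1 1 0

After press 4 at (1,0):
0 1 1
0 0 0
1 0 0
0 0 1
1 1 0

After press 5 at (3,0):
0 1 1
0 0 0
0 0 0
1 1 1
0 1 0

After press 6 at (0,2):
0 0 0
0 0 1
0 0 0
1 1 1
0 1 0

After press 7 at (1,1):
0 1 0
1 1 0
0 1 0
1 1 1
0 1 0

After press 8 at (3,1):
0 1 0
1 1 0
0 0 0
0 0 0
0 0 0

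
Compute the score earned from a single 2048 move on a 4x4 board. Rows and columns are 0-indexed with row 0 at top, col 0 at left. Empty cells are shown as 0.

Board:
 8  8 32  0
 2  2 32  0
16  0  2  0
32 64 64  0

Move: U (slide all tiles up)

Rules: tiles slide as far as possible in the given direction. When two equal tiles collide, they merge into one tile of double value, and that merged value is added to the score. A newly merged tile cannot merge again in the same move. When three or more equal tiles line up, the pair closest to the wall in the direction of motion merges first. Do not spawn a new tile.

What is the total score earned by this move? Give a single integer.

Slide up:
col 0: [8, 2, 16, 32] -> [8, 2, 16, 32]  score +0 (running 0)
col 1: [8, 2, 0, 64] -> [8, 2, 64, 0]  score +0 (running 0)
col 2: [32, 32, 2, 64] -> [64, 2, 64, 0]  score +64 (running 64)
col 3: [0, 0, 0, 0] -> [0, 0, 0, 0]  score +0 (running 64)
Board after move:
 8  8 64  0
 2  2  2  0
16 64 64  0
32  0  0  0

Answer: 64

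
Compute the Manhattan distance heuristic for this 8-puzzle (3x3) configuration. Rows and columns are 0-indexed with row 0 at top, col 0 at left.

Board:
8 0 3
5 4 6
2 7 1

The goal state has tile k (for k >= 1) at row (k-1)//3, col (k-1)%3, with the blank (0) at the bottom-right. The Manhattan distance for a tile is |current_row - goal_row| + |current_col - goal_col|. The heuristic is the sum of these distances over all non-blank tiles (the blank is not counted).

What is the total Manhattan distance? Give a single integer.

Answer: 13

Derivation:
Tile 8: (0,0)->(2,1) = 3
Tile 3: (0,2)->(0,2) = 0
Tile 5: (1,0)->(1,1) = 1
Tile 4: (1,1)->(1,0) = 1
Tile 6: (1,2)->(1,2) = 0
Tile 2: (2,0)->(0,1) = 3
Tile 7: (2,1)->(2,0) = 1
Tile 1: (2,2)->(0,0) = 4
Sum: 3 + 0 + 1 + 1 + 0 + 3 + 1 + 4 = 13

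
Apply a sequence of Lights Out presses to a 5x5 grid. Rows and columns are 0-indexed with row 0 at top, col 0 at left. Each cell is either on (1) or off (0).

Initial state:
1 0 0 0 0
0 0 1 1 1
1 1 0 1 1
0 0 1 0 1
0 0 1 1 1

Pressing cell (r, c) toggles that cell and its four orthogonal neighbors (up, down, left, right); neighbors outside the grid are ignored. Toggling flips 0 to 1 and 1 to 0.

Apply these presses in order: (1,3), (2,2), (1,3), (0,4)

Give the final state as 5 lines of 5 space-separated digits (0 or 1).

Answer: 1 0 0 1 1
0 0 0 1 0
1 0 1 0 1
0 0 0 0 1
0 0 1 1 1

Derivation:
After press 1 at (1,3):
1 0 0 1 0
0 0 0 0 0
1 1 0 0 1
0 0 1 0 1
0 0 1 1 1

After press 2 at (2,2):
1 0 0 1 0
0 0 1 0 0
1 0 1 1 1
0 0 0 0 1
0 0 1 1 1

After press 3 at (1,3):
1 0 0 0 0
0 0 0 1 1
1 0 1 0 1
0 0 0 0 1
0 0 1 1 1

After press 4 at (0,4):
1 0 0 1 1
0 0 0 1 0
1 0 1 0 1
0 0 0 0 1
0 0 1 1 1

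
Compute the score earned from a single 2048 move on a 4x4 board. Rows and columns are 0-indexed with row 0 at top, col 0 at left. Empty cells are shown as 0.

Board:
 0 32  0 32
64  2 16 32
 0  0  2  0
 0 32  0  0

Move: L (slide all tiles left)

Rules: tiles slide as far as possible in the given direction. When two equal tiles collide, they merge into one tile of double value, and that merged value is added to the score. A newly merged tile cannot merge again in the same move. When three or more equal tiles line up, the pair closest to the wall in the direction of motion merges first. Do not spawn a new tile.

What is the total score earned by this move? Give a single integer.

Slide left:
row 0: [0, 32, 0, 32] -> [64, 0, 0, 0]  score +64 (running 64)
row 1: [64, 2, 16, 32] -> [64, 2, 16, 32]  score +0 (running 64)
row 2: [0, 0, 2, 0] -> [2, 0, 0, 0]  score +0 (running 64)
row 3: [0, 32, 0, 0] -> [32, 0, 0, 0]  score +0 (running 64)
Board after move:
64  0  0  0
64  2 16 32
 2  0  0  0
32  0  0  0

Answer: 64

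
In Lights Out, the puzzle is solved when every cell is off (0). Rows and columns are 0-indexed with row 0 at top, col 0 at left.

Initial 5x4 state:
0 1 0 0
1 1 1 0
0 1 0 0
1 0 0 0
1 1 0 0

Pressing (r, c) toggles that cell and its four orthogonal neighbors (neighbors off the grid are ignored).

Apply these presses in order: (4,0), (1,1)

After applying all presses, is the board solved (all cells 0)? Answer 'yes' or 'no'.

After press 1 at (4,0):
0 1 0 0
1 1 1 0
0 1 0 0
0 0 0 0
0 0 0 0

After press 2 at (1,1):
0 0 0 0
0 0 0 0
0 0 0 0
0 0 0 0
0 0 0 0

Lights still on: 0

Answer: yes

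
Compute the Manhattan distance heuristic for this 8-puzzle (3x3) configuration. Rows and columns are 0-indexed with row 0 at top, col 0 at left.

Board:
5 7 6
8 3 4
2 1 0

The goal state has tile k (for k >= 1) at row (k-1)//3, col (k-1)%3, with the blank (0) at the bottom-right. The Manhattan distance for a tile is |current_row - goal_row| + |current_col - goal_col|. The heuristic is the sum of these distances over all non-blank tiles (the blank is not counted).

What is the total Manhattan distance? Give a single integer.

Tile 5: at (0,0), goal (1,1), distance |0-1|+|0-1| = 2
Tile 7: at (0,1), goal (2,0), distance |0-2|+|1-0| = 3
Tile 6: at (0,2), goal (1,2), distance |0-1|+|2-2| = 1
Tile 8: at (1,0), goal (2,1), distance |1-2|+|0-1| = 2
Tile 3: at (1,1), goal (0,2), distance |1-0|+|1-2| = 2
Tile 4: at (1,2), goal (1,0), distance |1-1|+|2-0| = 2
Tile 2: at (2,0), goal (0,1), distance |2-0|+|0-1| = 3
Tile 1: at (2,1), goal (0,0), distance |2-0|+|1-0| = 3
Sum: 2 + 3 + 1 + 2 + 2 + 2 + 3 + 3 = 18

Answer: 18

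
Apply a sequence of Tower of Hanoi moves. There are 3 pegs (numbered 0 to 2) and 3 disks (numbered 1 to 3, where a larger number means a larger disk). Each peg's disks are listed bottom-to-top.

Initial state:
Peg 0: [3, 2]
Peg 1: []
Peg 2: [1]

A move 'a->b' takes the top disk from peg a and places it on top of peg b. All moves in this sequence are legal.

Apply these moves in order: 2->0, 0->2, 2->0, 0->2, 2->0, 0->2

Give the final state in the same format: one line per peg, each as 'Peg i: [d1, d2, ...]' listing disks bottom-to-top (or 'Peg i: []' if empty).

After move 1 (2->0):
Peg 0: [3, 2, 1]
Peg 1: []
Peg 2: []

After move 2 (0->2):
Peg 0: [3, 2]
Peg 1: []
Peg 2: [1]

After move 3 (2->0):
Peg 0: [3, 2, 1]
Peg 1: []
Peg 2: []

After move 4 (0->2):
Peg 0: [3, 2]
Peg 1: []
Peg 2: [1]

After move 5 (2->0):
Peg 0: [3, 2, 1]
Peg 1: []
Peg 2: []

After move 6 (0->2):
Peg 0: [3, 2]
Peg 1: []
Peg 2: [1]

Answer: Peg 0: [3, 2]
Peg 1: []
Peg 2: [1]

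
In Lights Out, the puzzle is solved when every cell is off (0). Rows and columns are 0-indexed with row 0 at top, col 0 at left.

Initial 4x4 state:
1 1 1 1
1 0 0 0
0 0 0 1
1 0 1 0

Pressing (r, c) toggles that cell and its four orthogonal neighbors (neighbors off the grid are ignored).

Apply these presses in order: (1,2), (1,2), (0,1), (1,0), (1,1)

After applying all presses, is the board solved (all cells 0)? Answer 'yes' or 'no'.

After press 1 at (1,2):
1 1 0 1
1 1 1 1
0 0 1 1
1 0 1 0

After press 2 at (1,2):
1 1 1 1
1 0 0 0
0 0 0 1
1 0 1 0

After press 3 at (0,1):
0 0 0 1
1 1 0 0
0 0 0 1
1 0 1 0

After press 4 at (1,0):
1 0 0 1
0 0 0 0
1 0 0 1
1 0 1 0

After press 5 at (1,1):
1 1 0 1
1 1 1 0
1 1 0 1
1 0 1 0

Lights still on: 11

Answer: no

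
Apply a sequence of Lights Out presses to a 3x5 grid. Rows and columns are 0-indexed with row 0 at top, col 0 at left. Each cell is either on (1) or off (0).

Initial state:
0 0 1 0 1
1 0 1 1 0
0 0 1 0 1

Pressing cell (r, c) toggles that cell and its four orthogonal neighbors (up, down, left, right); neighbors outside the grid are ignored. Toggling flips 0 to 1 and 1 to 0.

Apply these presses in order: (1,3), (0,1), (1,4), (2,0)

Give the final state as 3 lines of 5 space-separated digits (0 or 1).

Answer: 1 1 0 1 0
0 1 0 1 0
1 1 1 1 0

Derivation:
After press 1 at (1,3):
0 0 1 1 1
1 0 0 0 1
0 0 1 1 1

After press 2 at (0,1):
1 1 0 1 1
1 1 0 0 1
0 0 1 1 1

After press 3 at (1,4):
1 1 0 1 0
1 1 0 1 0
0 0 1 1 0

After press 4 at (2,0):
1 1 0 1 0
0 1 0 1 0
1 1 1 1 0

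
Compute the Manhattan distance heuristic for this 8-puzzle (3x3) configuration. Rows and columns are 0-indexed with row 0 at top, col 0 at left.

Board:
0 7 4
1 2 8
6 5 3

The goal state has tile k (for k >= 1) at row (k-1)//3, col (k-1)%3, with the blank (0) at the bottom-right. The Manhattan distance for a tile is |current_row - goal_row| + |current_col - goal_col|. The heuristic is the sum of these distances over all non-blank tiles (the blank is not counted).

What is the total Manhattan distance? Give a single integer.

Tile 7: at (0,1), goal (2,0), distance |0-2|+|1-0| = 3
Tile 4: at (0,2), goal (1,0), distance |0-1|+|2-0| = 3
Tile 1: at (1,0), goal (0,0), distance |1-0|+|0-0| = 1
Tile 2: at (1,1), goal (0,1), distance |1-0|+|1-1| = 1
Tile 8: at (1,2), goal (2,1), distance |1-2|+|2-1| = 2
Tile 6: at (2,0), goal (1,2), distance |2-1|+|0-2| = 3
Tile 5: at (2,1), goal (1,1), distance |2-1|+|1-1| = 1
Tile 3: at (2,2), goal (0,2), distance |2-0|+|2-2| = 2
Sum: 3 + 3 + 1 + 1 + 2 + 3 + 1 + 2 = 16

Answer: 16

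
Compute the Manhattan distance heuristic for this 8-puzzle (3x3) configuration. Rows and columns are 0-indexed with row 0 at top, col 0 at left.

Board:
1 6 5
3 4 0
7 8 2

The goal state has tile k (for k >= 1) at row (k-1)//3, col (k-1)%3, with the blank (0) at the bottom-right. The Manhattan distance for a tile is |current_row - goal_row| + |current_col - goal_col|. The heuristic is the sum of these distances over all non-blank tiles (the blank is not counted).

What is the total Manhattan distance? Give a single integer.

Tile 1: at (0,0), goal (0,0), distance |0-0|+|0-0| = 0
Tile 6: at (0,1), goal (1,2), distance |0-1|+|1-2| = 2
Tile 5: at (0,2), goal (1,1), distance |0-1|+|2-1| = 2
Tile 3: at (1,0), goal (0,2), distance |1-0|+|0-2| = 3
Tile 4: at (1,1), goal (1,0), distance |1-1|+|1-0| = 1
Tile 7: at (2,0), goal (2,0), distance |2-2|+|0-0| = 0
Tile 8: at (2,1), goal (2,1), distance |2-2|+|1-1| = 0
Tile 2: at (2,2), goal (0,1), distance |2-0|+|2-1| = 3
Sum: 0 + 2 + 2 + 3 + 1 + 0 + 0 + 3 = 11

Answer: 11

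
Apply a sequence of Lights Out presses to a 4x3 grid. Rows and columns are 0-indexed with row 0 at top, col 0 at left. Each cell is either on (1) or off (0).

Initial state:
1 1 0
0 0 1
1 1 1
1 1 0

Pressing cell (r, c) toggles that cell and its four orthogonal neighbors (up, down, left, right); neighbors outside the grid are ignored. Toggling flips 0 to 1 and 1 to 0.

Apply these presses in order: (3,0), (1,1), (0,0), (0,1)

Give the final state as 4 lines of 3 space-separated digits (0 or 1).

Answer: 1 0 1
0 0 0
0 0 1
0 0 0

Derivation:
After press 1 at (3,0):
1 1 0
0 0 1
0 1 1
0 0 0

After press 2 at (1,1):
1 0 0
1 1 0
0 0 1
0 0 0

After press 3 at (0,0):
0 1 0
0 1 0
0 0 1
0 0 0

After press 4 at (0,1):
1 0 1
0 0 0
0 0 1
0 0 0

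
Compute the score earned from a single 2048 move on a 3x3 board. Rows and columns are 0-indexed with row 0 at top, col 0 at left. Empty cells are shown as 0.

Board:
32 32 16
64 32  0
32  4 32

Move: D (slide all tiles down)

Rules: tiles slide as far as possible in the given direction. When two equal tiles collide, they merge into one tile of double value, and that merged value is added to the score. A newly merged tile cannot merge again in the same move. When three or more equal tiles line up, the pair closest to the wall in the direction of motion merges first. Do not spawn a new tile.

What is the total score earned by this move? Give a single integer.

Slide down:
col 0: [32, 64, 32] -> [32, 64, 32]  score +0 (running 0)
col 1: [32, 32, 4] -> [0, 64, 4]  score +64 (running 64)
col 2: [16, 0, 32] -> [0, 16, 32]  score +0 (running 64)
Board after move:
32  0  0
64 64 16
32  4 32

Answer: 64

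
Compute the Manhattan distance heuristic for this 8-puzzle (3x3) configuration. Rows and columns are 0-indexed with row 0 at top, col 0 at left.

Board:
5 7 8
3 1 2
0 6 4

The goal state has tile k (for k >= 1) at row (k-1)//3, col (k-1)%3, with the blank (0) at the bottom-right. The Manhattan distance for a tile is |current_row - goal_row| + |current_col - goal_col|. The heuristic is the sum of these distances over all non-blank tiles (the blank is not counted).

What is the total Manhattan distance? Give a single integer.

Answer: 20

Derivation:
Tile 5: at (0,0), goal (1,1), distance |0-1|+|0-1| = 2
Tile 7: at (0,1), goal (2,0), distance |0-2|+|1-0| = 3
Tile 8: at (0,2), goal (2,1), distance |0-2|+|2-1| = 3
Tile 3: at (1,0), goal (0,2), distance |1-0|+|0-2| = 3
Tile 1: at (1,1), goal (0,0), distance |1-0|+|1-0| = 2
Tile 2: at (1,2), goal (0,1), distance |1-0|+|2-1| = 2
Tile 6: at (2,1), goal (1,2), distance |2-1|+|1-2| = 2
Tile 4: at (2,2), goal (1,0), distance |2-1|+|2-0| = 3
Sum: 2 + 3 + 3 + 3 + 2 + 2 + 2 + 3 = 20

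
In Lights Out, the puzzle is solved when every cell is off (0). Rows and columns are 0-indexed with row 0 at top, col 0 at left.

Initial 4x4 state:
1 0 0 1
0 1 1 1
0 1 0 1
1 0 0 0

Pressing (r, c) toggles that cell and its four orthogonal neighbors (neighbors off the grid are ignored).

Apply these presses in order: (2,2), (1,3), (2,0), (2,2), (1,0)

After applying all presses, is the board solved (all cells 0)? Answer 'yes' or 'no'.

Answer: yes

Derivation:
After press 1 at (2,2):
1 0 0 1
0 1 0 1
0 0 1 0
1 0 1 0

After press 2 at (1,3):
1 0 0 0
0 1 1 0
0 0 1 1
1 0 1 0

After press 3 at (2,0):
1 0 0 0
1 1 1 0
1 1 1 1
0 0 1 0

After press 4 at (2,2):
1 0 0 0
1 1 0 0
1 0 0 0
0 0 0 0

After press 5 at (1,0):
0 0 0 0
0 0 0 0
0 0 0 0
0 0 0 0

Lights still on: 0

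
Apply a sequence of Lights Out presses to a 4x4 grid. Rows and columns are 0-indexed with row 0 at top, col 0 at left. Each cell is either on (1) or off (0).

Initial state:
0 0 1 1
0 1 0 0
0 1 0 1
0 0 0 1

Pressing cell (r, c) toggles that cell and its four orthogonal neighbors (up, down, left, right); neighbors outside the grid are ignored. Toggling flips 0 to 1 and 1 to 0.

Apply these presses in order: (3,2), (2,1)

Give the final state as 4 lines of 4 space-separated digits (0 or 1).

Answer: 0 0 1 1
0 0 0 0
1 0 0 1
0 0 1 0

Derivation:
After press 1 at (3,2):
0 0 1 1
0 1 0 0
0 1 1 1
0 1 1 0

After press 2 at (2,1):
0 0 1 1
0 0 0 0
1 0 0 1
0 0 1 0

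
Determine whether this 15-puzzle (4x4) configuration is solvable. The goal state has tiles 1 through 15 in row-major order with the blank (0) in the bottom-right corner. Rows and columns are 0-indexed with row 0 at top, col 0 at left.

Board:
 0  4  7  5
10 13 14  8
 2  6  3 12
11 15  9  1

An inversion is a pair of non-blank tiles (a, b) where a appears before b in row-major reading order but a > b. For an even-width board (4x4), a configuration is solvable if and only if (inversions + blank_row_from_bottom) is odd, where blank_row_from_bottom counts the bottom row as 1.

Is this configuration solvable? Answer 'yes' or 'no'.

Answer: yes

Derivation:
Inversions: 49
Blank is in row 0 (0-indexed from top), which is row 4 counting from the bottom (bottom = 1).
49 + 4 = 53, which is odd, so the puzzle is solvable.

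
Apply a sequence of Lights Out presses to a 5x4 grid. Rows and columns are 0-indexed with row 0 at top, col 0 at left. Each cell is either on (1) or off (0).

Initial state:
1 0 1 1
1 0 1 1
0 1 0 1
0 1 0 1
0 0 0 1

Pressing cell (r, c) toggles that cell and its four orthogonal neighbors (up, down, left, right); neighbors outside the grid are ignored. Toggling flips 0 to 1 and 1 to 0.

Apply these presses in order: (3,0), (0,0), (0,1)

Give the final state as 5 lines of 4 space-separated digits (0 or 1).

Answer: 1 0 0 1
0 1 1 1
1 1 0 1
1 0 0 1
1 0 0 1

Derivation:
After press 1 at (3,0):
1 0 1 1
1 0 1 1
1 1 0 1
1 0 0 1
1 0 0 1

After press 2 at (0,0):
0 1 1 1
0 0 1 1
1 1 0 1
1 0 0 1
1 0 0 1

After press 3 at (0,1):
1 0 0 1
0 1 1 1
1 1 0 1
1 0 0 1
1 0 0 1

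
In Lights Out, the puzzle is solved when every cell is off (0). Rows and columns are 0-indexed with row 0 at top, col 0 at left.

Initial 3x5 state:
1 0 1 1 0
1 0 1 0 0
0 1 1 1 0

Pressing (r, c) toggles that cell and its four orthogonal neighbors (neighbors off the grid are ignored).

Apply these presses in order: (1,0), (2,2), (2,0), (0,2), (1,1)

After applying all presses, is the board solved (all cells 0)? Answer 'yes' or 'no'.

Answer: yes

Derivation:
After press 1 at (1,0):
0 0 1 1 0
0 1 1 0 0
1 1 1 1 0

After press 2 at (2,2):
0 0 1 1 0
0 1 0 0 0
1 0 0 0 0

After press 3 at (2,0):
0 0 1 1 0
1 1 0 0 0
0 1 0 0 0

After press 4 at (0,2):
0 1 0 0 0
1 1 1 0 0
0 1 0 0 0

After press 5 at (1,1):
0 0 0 0 0
0 0 0 0 0
0 0 0 0 0

Lights still on: 0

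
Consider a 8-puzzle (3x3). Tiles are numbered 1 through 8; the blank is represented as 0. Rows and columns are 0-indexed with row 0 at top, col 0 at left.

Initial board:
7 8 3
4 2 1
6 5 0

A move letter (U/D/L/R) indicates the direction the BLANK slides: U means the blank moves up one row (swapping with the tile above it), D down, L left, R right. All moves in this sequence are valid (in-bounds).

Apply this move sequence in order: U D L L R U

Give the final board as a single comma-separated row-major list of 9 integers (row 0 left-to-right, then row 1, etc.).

After move 1 (U):
7 8 3
4 2 0
6 5 1

After move 2 (D):
7 8 3
4 2 1
6 5 0

After move 3 (L):
7 8 3
4 2 1
6 0 5

After move 4 (L):
7 8 3
4 2 1
0 6 5

After move 5 (R):
7 8 3
4 2 1
6 0 5

After move 6 (U):
7 8 3
4 0 1
6 2 5

Answer: 7, 8, 3, 4, 0, 1, 6, 2, 5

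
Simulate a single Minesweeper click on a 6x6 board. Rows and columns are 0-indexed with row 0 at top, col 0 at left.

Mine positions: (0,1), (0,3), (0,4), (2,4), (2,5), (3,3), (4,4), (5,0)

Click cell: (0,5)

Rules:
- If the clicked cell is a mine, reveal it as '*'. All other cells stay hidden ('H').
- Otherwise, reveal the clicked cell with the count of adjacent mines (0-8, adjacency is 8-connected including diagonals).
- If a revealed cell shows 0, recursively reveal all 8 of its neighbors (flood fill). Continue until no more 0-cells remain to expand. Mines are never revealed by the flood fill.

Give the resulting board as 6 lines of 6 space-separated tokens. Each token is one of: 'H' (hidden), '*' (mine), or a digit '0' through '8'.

H H H H H 1
H H H H H H
H H H H H H
H H H H H H
H H H H H H
H H H H H H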